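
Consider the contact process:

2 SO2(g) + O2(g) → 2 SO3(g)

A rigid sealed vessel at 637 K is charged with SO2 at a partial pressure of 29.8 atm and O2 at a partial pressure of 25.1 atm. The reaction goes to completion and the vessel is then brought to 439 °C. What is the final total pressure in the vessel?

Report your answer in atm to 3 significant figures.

44.7 atm

Because the vessel is rigid and T is held at 637 K, work the stoichiometry in partial pressures (P_i = n_iRT/V).
P(O2) required for 29.8 atm of SO2 = (1/2) × 29.8 = 14.90 atm; available 25.1 atm, so SO2 is limiting.
P(O2) remaining = 25.1 − (1/2) × 29.8 = 10.20 atm
P(gaseous products) = (2)/2 × 29.8 = 29.80 atm
P_total at 637 K = 10.20 + 29.80 = 40.00 atm
Scaling to 439 °C: P = 40.00 × 712.15/637 = 44.72 atm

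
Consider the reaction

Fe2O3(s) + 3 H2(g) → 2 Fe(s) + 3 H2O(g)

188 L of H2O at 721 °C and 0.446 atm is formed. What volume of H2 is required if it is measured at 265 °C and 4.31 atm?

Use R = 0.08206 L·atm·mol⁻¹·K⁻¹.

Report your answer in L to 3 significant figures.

10.5 L

n(H2O) = PV/RT = (0.446 × 188) / (0.08206 × 994.15) = 1.028 mol
n(H2) = (3/3) × 1.028 = 1.028 mol
V = nRT/P = 1.028 × 0.08206 × 538.15 / 4.31 = 10.53 L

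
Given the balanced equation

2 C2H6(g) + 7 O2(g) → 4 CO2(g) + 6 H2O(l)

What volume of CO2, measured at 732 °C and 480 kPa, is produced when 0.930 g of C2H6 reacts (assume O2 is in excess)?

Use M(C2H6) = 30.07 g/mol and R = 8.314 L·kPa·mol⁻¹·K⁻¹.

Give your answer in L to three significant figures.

1.08 L

n(C2H6) = 0.9300 / 30.07 = 0.03093 mol
n(CO2) = (4/2) × 0.03093 = 0.06186 mol
V = nRT/P = 0.06186 × 8.314 × 1005.15 / 480 = 1.077 L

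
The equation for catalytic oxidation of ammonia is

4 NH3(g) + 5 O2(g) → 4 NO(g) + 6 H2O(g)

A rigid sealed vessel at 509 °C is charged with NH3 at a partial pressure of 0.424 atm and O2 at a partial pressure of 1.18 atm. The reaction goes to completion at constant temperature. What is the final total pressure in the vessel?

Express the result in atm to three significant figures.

1.71 atm

Because the vessel is rigid and T is held at 509 °C, work the stoichiometry in partial pressures (P_i = n_iRT/V).
P(O2) required for 0.424 atm of NH3 = (5/4) × 0.424 = 0.5300 atm; available 1.18 atm, so NH3 is limiting.
P(O2) remaining = 1.18 − (5/4) × 0.424 = 0.6500 atm
P(gaseous products) = (4+6)/4 × 0.424 = 1.060 atm
P_total at 509 °C = 0.6500 + 1.060 = 1.710 atm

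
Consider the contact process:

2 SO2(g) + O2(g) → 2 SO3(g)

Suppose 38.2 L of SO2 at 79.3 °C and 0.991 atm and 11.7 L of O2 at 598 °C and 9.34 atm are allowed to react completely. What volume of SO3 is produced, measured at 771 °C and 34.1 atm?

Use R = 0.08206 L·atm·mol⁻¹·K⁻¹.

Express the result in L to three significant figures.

n(SO2) = PV/RT = (0.991 × 38.2) / (0.08206 × 352.45) = 1.309 mol
n(O2) = PV/RT = (9.34 × 11.7) / (0.08206 × 871.15) = 1.529 mol
For 1.309 mol SO2, stoichiometry requires (1/2) × 1.309 = 0.6545 mol O2; 1.529 mol is available, so SO2 is limiting.
n(SO3) = (2/2) × 1.309 = 1.309 mol
V(SO3) = nRT/P = 1.309 × 0.08206 × 1044.15 / 34.1 = 3.289 L

3.29 L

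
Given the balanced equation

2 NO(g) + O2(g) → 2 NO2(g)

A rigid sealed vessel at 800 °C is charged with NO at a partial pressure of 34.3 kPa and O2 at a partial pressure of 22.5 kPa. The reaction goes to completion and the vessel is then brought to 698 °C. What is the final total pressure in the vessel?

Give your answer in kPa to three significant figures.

At constant V, partial pressures at 800 °C are proportional to moles, so apply stoichiometry directly to pressures.
P(O2) required for 34.3 kPa of NO = (1/2) × 34.3 = 17.15 kPa; available 22.5 kPa, so NO is limiting.
P(O2) remaining = 22.5 − (1/2) × 34.3 = 5.350 kPa
P(gaseous products) = (2)/2 × 34.3 = 34.30 kPa
P_total at 800 °C = 5.350 + 34.30 = 39.65 kPa
Scaling to 698 °C: P = 39.65 × 971.15/1073.15 = 35.88 kPa

35.9 kPa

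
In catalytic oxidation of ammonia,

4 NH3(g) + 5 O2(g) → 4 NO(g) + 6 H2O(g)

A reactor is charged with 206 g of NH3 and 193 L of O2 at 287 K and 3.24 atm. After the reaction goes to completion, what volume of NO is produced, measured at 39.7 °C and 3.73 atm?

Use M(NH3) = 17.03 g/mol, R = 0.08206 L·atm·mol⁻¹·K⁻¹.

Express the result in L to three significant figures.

n(NH3) = 206 / 17.03 = 12.10 mol
n(O2) = PV/RT = (3.24 × 193) / (0.08206 × 287) = 26.55 mol
For 12.10 mol NH3, stoichiometry requires (5/4) × 12.10 = 15.12 mol O2; 26.55 mol is available, so NH3 is limiting.
n(NO) = (4/4) × 12.10 = 12.10 mol
V(NO) = nRT/P = 12.10 × 0.08206 × 312.85 / 3.73 = 83.28 L

83.3 L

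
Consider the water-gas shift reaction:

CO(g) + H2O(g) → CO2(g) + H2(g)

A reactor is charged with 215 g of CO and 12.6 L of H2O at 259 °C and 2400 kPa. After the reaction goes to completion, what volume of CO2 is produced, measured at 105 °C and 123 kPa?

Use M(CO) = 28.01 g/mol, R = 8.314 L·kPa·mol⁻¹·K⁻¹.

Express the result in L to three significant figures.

175 L

n(CO) = 215 / 28.01 = 7.676 mol
n(H2O) = PV/RT = (2400 × 12.6) / (8.314 × 532.15) = 6.835 mol
For 7.676 mol CO, stoichiometry requires (1/1) × 7.676 = 7.676 mol H2O; 6.835 mol is available, so H2O is limiting.
n(CO2) = (1/1) × 6.835 = 6.835 mol
V(CO2) = nRT/P = 6.835 × 8.314 × 378.15 / 123 = 174.7 L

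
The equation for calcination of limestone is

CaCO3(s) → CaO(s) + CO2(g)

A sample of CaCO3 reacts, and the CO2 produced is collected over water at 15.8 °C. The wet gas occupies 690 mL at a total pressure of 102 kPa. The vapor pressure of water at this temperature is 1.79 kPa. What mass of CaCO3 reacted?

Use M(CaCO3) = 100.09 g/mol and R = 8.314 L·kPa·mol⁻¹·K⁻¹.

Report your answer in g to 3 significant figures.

2.88 g

P(CO2) = 102 − 1.79 = 100.2 kPa
n(CO2) = PV/RT = (100.2 × 0.6900) / (8.314 × 288.95) = 0.02878 mol
n(CaCO3) = (1/1) × 0.02878 = 0.02878 mol
m(CaCO3) = 0.02878 × 100.09 = 2.881 g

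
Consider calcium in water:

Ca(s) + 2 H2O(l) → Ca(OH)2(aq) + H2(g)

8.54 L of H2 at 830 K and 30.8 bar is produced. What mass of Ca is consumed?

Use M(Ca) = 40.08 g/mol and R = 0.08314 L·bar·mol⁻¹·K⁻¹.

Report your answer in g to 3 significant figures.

153 g

n(H2) = PV/RT = (30.8 × 8.54) / (0.08314 × 830) = 3.812 mol
n(Ca) = (1/1) × 3.812 = 3.812 mol
m(Ca) = 3.812 × 40.08 = 152.8 g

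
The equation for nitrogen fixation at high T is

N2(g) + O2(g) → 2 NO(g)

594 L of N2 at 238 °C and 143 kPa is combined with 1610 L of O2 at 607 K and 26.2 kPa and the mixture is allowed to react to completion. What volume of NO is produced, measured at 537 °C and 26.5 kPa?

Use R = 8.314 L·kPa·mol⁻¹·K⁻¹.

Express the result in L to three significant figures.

n(N2) = PV/RT = (143 × 594) / (8.314 × 511.15) = 19.99 mol
n(O2) = PV/RT = (26.2 × 1610) / (8.314 × 607) = 8.359 mol
For 19.99 mol N2, stoichiometry requires (1/1) × 19.99 = 19.99 mol O2; 8.359 mol is available, so O2 is limiting.
n(NO) = (2/1) × 8.359 = 16.72 mol
V(NO) = nRT/P = 16.72 × 8.314 × 810.15 / 26.5 = 4250 L

4250 L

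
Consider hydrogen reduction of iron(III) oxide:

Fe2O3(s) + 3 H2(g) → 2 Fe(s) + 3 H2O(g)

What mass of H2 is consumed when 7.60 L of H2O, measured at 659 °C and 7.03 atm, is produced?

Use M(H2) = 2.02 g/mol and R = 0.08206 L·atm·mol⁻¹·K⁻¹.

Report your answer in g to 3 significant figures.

n(H2O) = PV/RT = (7.03 × 7.60) / (0.08206 × 932.15) = 0.6985 mol
n(H2) = (3/3) × 0.6985 = 0.6985 mol
m(H2) = 0.6985 × 2.02 = 1.411 g

1.41 g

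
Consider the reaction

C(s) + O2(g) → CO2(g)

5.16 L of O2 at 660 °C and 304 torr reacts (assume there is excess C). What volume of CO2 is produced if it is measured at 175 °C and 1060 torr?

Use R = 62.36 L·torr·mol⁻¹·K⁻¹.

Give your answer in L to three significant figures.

0.711 L

n(O2) = PV/RT = (304 × 5.16) / (62.36 × 933.15) = 0.02696 mol
n(CO2) = (1/1) × 0.02696 = 0.02696 mol
V = nRT/P = 0.02696 × 62.36 × 448.15 / 1060 = 0.7108 L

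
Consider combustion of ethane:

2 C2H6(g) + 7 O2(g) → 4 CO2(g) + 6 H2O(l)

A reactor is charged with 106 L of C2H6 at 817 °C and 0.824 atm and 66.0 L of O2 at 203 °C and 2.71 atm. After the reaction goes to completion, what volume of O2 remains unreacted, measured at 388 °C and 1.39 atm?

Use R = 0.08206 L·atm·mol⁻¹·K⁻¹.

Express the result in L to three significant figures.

n(C2H6) = PV/RT = (0.824 × 106) / (0.08206 × 1090.15) = 0.9764 mol
n(O2) = PV/RT = (2.71 × 66.0) / (0.08206 × 476.15) = 4.578 mol
For 0.9764 mol C2H6, stoichiometry requires (7/2) × 0.9764 = 3.417 mol O2; 4.578 mol is available, so C2H6 is limiting.
n(O2) consumed = (7/2) × 0.9764 = 3.417 mol; remaining = 4.578 − 3.417 = 1.161 mol
V(O2) = nRT/P = 1.161 × 0.08206 × 661.15 / 1.39 = 45.32 L

45.3 L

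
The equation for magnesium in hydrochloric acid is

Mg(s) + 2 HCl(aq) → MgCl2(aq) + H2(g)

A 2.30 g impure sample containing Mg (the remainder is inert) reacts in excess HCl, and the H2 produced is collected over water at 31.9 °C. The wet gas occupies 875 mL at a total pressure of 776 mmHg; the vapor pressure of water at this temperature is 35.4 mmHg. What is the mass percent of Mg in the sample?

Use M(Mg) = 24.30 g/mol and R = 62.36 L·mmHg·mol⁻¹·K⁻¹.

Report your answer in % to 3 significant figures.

P(H2) = 776 − 35.4 = 740.6 mmHg
n(H2) = PV/RT = (740.6 × 0.8750) / (62.36 × 305.05) = 0.03407 mol
n(Mg) = (1/1) × 0.03407 = 0.03407 mol
m(Mg) = 0.03407 × 24.30 = 0.8279 g
%Mg = 0.8279 / 2.30 × 100 = 36.00%

36.0 %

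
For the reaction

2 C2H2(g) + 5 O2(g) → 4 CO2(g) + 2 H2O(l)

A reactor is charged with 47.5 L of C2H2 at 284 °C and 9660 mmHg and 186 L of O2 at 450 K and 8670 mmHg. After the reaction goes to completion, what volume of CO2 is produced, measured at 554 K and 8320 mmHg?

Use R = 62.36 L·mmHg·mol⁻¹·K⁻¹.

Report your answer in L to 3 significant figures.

110 L

n(C2H2) = PV/RT = (9660 × 47.5) / (62.36 × 557.15) = 13.21 mol
n(O2) = PV/RT = (8670 × 186) / (62.36 × 450) = 57.47 mol
For 13.21 mol C2H2, stoichiometry requires (5/2) × 13.21 = 33.03 mol O2; 57.47 mol is available, so C2H2 is limiting.
n(CO2) = (4/2) × 13.21 = 26.42 mol
V(CO2) = nRT/P = 26.42 × 62.36 × 554 / 8320 = 109.7 L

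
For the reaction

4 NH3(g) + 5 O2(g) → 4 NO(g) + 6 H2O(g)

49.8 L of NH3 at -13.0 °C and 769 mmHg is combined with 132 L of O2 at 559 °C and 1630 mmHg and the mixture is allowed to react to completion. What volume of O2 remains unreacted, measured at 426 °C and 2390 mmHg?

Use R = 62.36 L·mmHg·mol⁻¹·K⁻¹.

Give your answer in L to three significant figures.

21.8 L

n(NH3) = PV/RT = (769 × 49.8) / (62.36 × 260.15) = 2.361 mol
n(O2) = PV/RT = (1630 × 132) / (62.36 × 832.15) = 4.146 mol
For 2.361 mol NH3, stoichiometry requires (5/4) × 2.361 = 2.951 mol O2; 4.146 mol is available, so NH3 is limiting.
n(O2) consumed = (5/4) × 2.361 = 2.951 mol; remaining = 4.146 − 2.951 = 1.195 mol
V(O2) = nRT/P = 1.195 × 62.36 × 699.15 / 2390 = 21.80 L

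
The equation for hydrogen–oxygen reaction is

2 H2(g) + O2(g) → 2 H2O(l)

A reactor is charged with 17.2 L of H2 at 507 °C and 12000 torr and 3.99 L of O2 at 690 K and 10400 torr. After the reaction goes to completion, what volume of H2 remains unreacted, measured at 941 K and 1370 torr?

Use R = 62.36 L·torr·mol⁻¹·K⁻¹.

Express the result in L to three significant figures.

99.1 L

n(H2) = PV/RT = (12000 × 17.2) / (62.36 × 780.15) = 4.243 mol
n(O2) = PV/RT = (10400 × 3.99) / (62.36 × 690) = 0.9644 mol
For 4.243 mol H2, stoichiometry requires (1/2) × 4.243 = 2.122 mol O2; 0.9644 mol is available, so O2 is limiting.
n(H2) consumed = (2/1) × 0.9644 = 1.929 mol; remaining = 4.243 − 1.929 = 2.314 mol
V(H2) = nRT/P = 2.314 × 62.36 × 941 / 1370 = 99.11 L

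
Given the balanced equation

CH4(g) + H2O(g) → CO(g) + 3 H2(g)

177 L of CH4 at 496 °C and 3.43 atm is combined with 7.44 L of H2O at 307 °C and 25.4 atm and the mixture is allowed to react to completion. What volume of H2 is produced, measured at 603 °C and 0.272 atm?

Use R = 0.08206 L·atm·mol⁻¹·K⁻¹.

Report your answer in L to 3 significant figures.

3150 L

n(CH4) = PV/RT = (3.43 × 177) / (0.08206 × 769.15) = 9.619 mol
n(H2O) = PV/RT = (25.4 × 7.44) / (0.08206 × 580.15) = 3.969 mol
For 9.619 mol CH4, stoichiometry requires (1/1) × 9.619 = 9.619 mol H2O; 3.969 mol is available, so H2O is limiting.
n(H2) = (3/1) × 3.969 = 11.91 mol
V(H2) = nRT/P = 11.91 × 0.08206 × 876.15 / 0.272 = 3148 L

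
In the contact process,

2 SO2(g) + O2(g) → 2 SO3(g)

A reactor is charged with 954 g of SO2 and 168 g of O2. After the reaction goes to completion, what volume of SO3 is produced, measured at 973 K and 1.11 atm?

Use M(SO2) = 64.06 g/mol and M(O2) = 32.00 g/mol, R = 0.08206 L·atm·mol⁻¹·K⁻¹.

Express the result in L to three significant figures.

755 L

n(SO2) = 954 / 64.06 = 14.89 mol
n(O2) = 168 / 32.00 = 5.250 mol
For 14.89 mol SO2, stoichiometry requires (1/2) × 14.89 = 7.445 mol O2; 5.250 mol is available, so O2 is limiting.
n(SO3) = (2/1) × 5.250 = 10.50 mol
V(SO3) = nRT/P = 10.50 × 0.08206 × 973 / 1.11 = 755.3 L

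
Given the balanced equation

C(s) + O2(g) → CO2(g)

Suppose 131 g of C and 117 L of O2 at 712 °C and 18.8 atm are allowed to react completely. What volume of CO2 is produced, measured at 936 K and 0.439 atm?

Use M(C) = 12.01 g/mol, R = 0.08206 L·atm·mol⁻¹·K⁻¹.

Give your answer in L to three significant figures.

n(C) = 131 / 12.01 = 10.91 mol
n(O2) = PV/RT = (18.8 × 117) / (0.08206 × 985.15) = 27.21 mol
For 10.91 mol C, stoichiometry requires (1/1) × 10.91 = 10.91 mol O2; 27.21 mol is available, so C is limiting.
n(CO2) = (1/1) × 10.91 = 10.91 mol
V(CO2) = nRT/P = 10.91 × 0.08206 × 936 / 0.439 = 1909 L

1910 L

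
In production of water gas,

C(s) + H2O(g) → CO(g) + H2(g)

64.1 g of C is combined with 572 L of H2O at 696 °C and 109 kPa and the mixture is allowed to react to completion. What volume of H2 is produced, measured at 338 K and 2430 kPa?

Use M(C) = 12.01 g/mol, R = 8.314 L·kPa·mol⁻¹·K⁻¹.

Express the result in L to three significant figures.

n(C) = 64.1 / 12.01 = 5.337 mol
n(H2O) = PV/RT = (109 × 572) / (8.314 × 969.15) = 7.738 mol
For 5.337 mol C, stoichiometry requires (1/1) × 5.337 = 5.337 mol H2O; 7.738 mol is available, so C is limiting.
n(H2) = (1/1) × 5.337 = 5.337 mol
V(H2) = nRT/P = 5.337 × 8.314 × 338 / 2430 = 6.172 L

6.17 L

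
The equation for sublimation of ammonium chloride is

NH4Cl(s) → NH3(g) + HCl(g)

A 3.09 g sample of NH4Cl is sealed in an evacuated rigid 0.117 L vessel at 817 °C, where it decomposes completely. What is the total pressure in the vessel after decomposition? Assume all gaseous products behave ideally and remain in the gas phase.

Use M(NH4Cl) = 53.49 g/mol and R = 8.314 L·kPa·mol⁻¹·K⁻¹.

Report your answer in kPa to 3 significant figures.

n(NH4Cl) = 3.09 / 53.49 = 0.05777 mol
n(gas produced) = (2/1) × 0.05777 = 0.1155 mol
P = nRT/V = 0.1155 × 8.314 × 1090.15 / 0.117 = 8947 kPa

8950 kPa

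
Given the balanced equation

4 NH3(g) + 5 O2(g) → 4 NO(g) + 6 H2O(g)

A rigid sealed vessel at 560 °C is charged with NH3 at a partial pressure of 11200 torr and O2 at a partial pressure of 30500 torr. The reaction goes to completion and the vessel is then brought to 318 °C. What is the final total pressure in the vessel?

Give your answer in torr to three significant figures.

31600 torr

Because the vessel is rigid and T is held at 560 °C, work the stoichiometry in partial pressures (P_i = n_iRT/V).
P(O2) required for 11200 torr of NH3 = (5/4) × 11200 = 14000 torr; available 30500 torr, so NH3 is limiting.
P(O2) remaining = 30500 − (5/4) × 11200 = 16500 torr
P(gaseous products) = (4+6)/4 × 11200 = 28000 torr
P_total at 560 °C = 16500 + 28000 = 44500 torr
Scaling to 318 °C: P = 44500 × 591.15/833.15 = 31570 torr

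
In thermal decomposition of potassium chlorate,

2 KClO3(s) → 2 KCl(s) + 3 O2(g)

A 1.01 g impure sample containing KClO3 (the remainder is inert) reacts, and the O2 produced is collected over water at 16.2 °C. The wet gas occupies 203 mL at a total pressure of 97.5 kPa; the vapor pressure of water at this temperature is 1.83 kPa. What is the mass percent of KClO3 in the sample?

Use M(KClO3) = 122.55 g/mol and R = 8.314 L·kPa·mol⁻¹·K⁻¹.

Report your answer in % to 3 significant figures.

65.3 %

P(O2) = 97.5 − 1.83 = 95.67 kPa
n(O2) = PV/RT = (95.67 × 0.2030) / (8.314 × 289.35) = 0.008073 mol
n(KClO3) = (2/3) × 0.008073 = 0.005382 mol
m(KClO3) = 0.005382 × 122.55 = 0.6596 g
%KClO3 = 0.6596 / 1.01 × 100 = 65.31%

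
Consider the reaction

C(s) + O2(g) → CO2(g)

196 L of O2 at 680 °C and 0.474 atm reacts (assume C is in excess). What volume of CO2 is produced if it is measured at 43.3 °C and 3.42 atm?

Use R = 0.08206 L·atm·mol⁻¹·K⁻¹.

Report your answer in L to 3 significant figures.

9.02 L

n(O2) = PV/RT = (0.474 × 196) / (0.08206 × 953.15) = 1.188 mol
n(CO2) = (1/1) × 1.188 = 1.188 mol
V = nRT/P = 1.188 × 0.08206 × 316.45 / 3.42 = 9.020 L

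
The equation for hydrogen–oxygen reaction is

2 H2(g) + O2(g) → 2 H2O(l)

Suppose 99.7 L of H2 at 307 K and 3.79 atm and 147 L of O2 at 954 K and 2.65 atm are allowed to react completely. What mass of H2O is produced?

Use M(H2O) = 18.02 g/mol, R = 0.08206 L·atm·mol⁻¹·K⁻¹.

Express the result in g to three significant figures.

n(H2) = PV/RT = (3.79 × 99.7) / (0.08206 × 307) = 15.00 mol
n(O2) = PV/RT = (2.65 × 147) / (0.08206 × 954) = 4.976 mol
For 15.00 mol H2, stoichiometry requires (1/2) × 15.00 = 7.500 mol O2; 4.976 mol is available, so O2 is limiting.
n(H2O) = (2/1) × 4.976 = 9.952 mol
m(H2O) = 9.952 × 18.02 = 179.3 g

179 g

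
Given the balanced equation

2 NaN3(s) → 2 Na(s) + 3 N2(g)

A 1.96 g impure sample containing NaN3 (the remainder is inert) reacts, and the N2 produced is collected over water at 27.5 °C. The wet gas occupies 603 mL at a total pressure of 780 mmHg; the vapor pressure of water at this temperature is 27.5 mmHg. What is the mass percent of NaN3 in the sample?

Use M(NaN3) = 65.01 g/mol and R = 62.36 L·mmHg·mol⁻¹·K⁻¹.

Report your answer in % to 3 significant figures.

53.5 %

P(N2) = 780 − 27.5 = 752.5 mmHg
n(N2) = PV/RT = (752.5 × 0.6030) / (62.36 × 300.65) = 0.02420 mol
n(NaN3) = (2/3) × 0.02420 = 0.01613 mol
m(NaN3) = 0.01613 × 65.01 = 1.049 g
%NaN3 = 1.049 / 1.96 × 100 = 53.52%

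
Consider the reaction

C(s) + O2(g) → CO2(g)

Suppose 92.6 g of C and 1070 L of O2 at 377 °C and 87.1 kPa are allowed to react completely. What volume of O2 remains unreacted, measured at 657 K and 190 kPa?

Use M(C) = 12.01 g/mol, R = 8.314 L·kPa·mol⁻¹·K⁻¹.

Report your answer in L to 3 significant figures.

n(C) = 92.6 / 12.01 = 7.710 mol
n(O2) = PV/RT = (87.1 × 1070) / (8.314 × 650.15) = 17.24 mol
For 7.710 mol C, stoichiometry requires (1/1) × 7.710 = 7.710 mol O2; 17.24 mol is available, so C is limiting.
n(O2) consumed = (1/1) × 7.710 = 7.710 mol; remaining = 17.24 − 7.710 = 9.530 mol
V(O2) = nRT/P = 9.530 × 8.314 × 657 / 190 = 274.0 L

274 L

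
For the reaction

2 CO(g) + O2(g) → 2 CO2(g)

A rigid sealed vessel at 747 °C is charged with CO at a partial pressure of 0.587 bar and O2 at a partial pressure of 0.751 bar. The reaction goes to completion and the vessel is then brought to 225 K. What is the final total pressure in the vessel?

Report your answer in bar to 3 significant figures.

0.230 bar

Because the vessel is rigid and T is held at 747 °C, work the stoichiometry in partial pressures (P_i = n_iRT/V).
P(O2) required for 0.587 bar of CO = (1/2) × 0.587 = 0.2935 bar; available 0.751 bar, so CO is limiting.
P(O2) remaining = 0.751 − (1/2) × 0.587 = 0.4575 bar
P(gaseous products) = (2)/2 × 0.587 = 0.5870 bar
P_total at 747 °C = 0.4575 + 0.5870 = 1.044 bar
Scaling to 225 K: P = 1.044 × 225/1020.15 = 0.2303 bar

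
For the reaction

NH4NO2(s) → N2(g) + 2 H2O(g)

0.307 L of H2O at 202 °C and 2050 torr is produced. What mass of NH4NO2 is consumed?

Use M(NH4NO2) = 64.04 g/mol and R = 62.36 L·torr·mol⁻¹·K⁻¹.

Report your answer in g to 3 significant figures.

0.680 g

n(H2O) = PV/RT = (2050 × 0.307) / (62.36 × 475.15) = 0.02124 mol
n(NH4NO2) = (1/2) × 0.02124 = 0.01062 mol
m(NH4NO2) = 0.01062 × 64.04 = 0.6801 g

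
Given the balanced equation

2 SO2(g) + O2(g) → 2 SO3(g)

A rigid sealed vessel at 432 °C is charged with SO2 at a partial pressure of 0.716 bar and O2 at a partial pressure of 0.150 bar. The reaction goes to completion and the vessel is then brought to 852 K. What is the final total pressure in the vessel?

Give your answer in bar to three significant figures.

At constant V, partial pressures at 432 °C are proportional to moles, so apply stoichiometry directly to pressures.
P(O2) required for 0.716 bar of SO2 = (1/2) × 0.716 = 0.3580 bar; available 0.150 bar, so O2 is limiting.
P(SO2) remaining = 0.716 − (2/1) × 0.150 = 0.4160 bar
P(gaseous products) = (2)/1 × 0.150 = 0.3000 bar
P_total at 432 °C = 0.4160 + 0.3000 = 0.7160 bar
Scaling to 852 K: P = 0.7160 × 852/705.15 = 0.8651 bar

0.865 bar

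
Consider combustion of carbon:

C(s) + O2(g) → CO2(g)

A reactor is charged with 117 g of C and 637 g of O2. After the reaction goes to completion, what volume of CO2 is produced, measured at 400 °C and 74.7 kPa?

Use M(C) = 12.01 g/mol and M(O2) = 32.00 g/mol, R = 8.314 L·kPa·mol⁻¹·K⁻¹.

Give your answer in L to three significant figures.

n(C) = 117 / 12.01 = 9.742 mol
n(O2) = 637 / 32.00 = 19.91 mol
For 9.742 mol C, stoichiometry requires (1/1) × 9.742 = 9.742 mol O2; 19.91 mol is available, so C is limiting.
n(CO2) = (1/1) × 9.742 = 9.742 mol
V(CO2) = nRT/P = 9.742 × 8.314 × 673.15 / 74.7 = 729.9 L

730 L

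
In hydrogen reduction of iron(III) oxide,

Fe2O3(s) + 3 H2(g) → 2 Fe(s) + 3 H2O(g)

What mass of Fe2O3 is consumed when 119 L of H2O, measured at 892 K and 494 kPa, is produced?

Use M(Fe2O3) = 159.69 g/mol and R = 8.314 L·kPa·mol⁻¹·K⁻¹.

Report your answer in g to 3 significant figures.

422 g

n(H2O) = PV/RT = (494 × 119) / (8.314 × 892) = 7.927 mol
n(Fe2O3) = (1/3) × 7.927 = 2.642 mol
m(Fe2O3) = 2.642 × 159.69 = 421.9 g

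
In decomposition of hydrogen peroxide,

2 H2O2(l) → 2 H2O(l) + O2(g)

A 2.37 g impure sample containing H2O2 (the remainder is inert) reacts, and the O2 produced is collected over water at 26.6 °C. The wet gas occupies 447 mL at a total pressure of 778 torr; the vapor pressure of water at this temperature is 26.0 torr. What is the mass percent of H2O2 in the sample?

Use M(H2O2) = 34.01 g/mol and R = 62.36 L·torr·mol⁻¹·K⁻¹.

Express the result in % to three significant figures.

51.6 %

P(O2) = 778 − 26.0 = 752.0 torr
n(O2) = PV/RT = (752.0 × 0.4470) / (62.36 × 299.75) = 0.01798 mol
n(H2O2) = (2/1) × 0.01798 = 0.03596 mol
m(H2O2) = 0.03596 × 34.01 = 1.223 g
%H2O2 = 1.223 / 2.37 × 100 = 51.60%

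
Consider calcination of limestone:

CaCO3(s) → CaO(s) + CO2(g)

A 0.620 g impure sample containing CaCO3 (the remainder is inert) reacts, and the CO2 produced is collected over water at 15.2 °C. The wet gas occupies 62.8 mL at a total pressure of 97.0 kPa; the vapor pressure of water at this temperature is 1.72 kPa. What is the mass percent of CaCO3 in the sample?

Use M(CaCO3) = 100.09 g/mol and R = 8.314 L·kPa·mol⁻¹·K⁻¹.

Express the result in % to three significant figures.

P(CO2) = 97.0 − 1.72 = 95.28 kPa
n(CO2) = PV/RT = (95.28 × 0.06280) / (8.314 × 288.35) = 0.002496 mol
n(CaCO3) = (1/1) × 0.002496 = 0.002496 mol
m(CaCO3) = 0.002496 × 100.09 = 0.2498 g
%CaCO3 = 0.2498 / 0.620 × 100 = 40.29%

40.3 %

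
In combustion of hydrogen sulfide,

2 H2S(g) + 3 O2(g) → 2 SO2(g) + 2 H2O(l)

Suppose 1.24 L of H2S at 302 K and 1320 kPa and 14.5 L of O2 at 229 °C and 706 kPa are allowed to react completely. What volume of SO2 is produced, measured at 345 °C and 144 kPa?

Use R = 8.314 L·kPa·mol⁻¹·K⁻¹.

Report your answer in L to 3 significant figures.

23.3 L

n(H2S) = PV/RT = (1320 × 1.24) / (8.314 × 302) = 0.6519 mol
n(O2) = PV/RT = (706 × 14.5) / (8.314 × 502.15) = 2.452 mol
For 0.6519 mol H2S, stoichiometry requires (3/2) × 0.6519 = 0.9779 mol O2; 2.452 mol is available, so H2S is limiting.
n(SO2) = (2/2) × 0.6519 = 0.6519 mol
V(SO2) = nRT/P = 0.6519 × 8.314 × 618.15 / 144 = 23.27 L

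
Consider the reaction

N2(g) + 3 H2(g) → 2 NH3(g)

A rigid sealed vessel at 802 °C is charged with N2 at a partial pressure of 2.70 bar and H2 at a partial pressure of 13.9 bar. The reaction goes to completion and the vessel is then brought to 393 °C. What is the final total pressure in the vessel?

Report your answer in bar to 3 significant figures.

6.94 bar

Because the vessel is rigid and T is held at 802 °C, work the stoichiometry in partial pressures (P_i = n_iRT/V).
P(H2) required for 2.70 bar of N2 = (3/1) × 2.70 = 8.100 bar; available 13.9 bar, so N2 is limiting.
P(H2) remaining = 13.9 − (3/1) × 2.70 = 5.800 bar
P(gaseous products) = (2)/1 × 2.70 = 5.400 bar
P_total at 802 °C = 5.800 + 5.400 = 11.20 bar
Scaling to 393 °C: P = 11.20 × 666.15/1075.15 = 6.939 bar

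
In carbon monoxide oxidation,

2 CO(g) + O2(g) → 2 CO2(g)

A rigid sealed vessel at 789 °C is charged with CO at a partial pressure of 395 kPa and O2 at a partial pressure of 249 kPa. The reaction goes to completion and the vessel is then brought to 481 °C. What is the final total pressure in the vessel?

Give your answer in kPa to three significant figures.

With V and T fixed, P_i ∝ n_i, so the mole ratios apply directly to partial pressures at 789 °C.
P(O2) required for 395 kPa of CO = (1/2) × 395 = 197.5 kPa; available 249 kPa, so CO is limiting.
P(O2) remaining = 249 − (1/2) × 395 = 51.50 kPa
P(gaseous products) = (2)/2 × 395 = 395.0 kPa
P_total at 789 °C = 51.50 + 395.0 = 446.5 kPa
Scaling to 481 °C: P = 446.5 × 754.15/1062.15 = 317.0 kPa

317 kPa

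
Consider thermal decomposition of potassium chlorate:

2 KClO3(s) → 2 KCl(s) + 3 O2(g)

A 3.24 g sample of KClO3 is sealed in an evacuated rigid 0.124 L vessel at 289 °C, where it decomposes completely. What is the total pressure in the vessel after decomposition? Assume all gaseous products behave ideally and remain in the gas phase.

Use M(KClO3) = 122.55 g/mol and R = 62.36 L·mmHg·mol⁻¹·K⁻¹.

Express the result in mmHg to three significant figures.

11200 mmHg

n(KClO3) = 3.24 / 122.55 = 0.02644 mol
n(gas produced) = (3/2) × 0.02644 = 0.03966 mol
P = nRT/V = 0.03966 × 62.36 × 562.15 / 0.124 = 11210 mmHg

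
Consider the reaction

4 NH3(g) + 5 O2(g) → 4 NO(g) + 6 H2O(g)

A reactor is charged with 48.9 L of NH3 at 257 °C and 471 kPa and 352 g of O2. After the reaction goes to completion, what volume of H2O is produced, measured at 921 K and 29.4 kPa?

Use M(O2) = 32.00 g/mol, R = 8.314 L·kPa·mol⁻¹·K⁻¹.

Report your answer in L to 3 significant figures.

n(NH3) = PV/RT = (471 × 48.9) / (8.314 × 530.15) = 5.225 mol
n(O2) = 352 / 32.00 = 11.00 mol
For 5.225 mol NH3, stoichiometry requires (5/4) × 5.225 = 6.531 mol O2; 11.00 mol is available, so NH3 is limiting.
n(H2O) = (6/4) × 5.225 = 7.837 mol
V(H2O) = nRT/P = 7.837 × 8.314 × 921 / 29.4 = 2041 L

2040 L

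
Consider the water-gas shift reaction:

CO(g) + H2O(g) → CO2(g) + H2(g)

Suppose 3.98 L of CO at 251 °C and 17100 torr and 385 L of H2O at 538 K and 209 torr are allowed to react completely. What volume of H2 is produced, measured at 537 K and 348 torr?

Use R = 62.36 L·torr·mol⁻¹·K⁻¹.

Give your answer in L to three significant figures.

n(CO) = PV/RT = (17100 × 3.98) / (62.36 × 524.15) = 2.082 mol
n(H2O) = PV/RT = (209 × 385) / (62.36 × 538) = 2.398 mol
For 2.082 mol CO, stoichiometry requires (1/1) × 2.082 = 2.082 mol H2O; 2.398 mol is available, so CO is limiting.
n(H2) = (1/1) × 2.082 = 2.082 mol
V(H2) = nRT/P = 2.082 × 62.36 × 537 / 348 = 200.3 L

200 L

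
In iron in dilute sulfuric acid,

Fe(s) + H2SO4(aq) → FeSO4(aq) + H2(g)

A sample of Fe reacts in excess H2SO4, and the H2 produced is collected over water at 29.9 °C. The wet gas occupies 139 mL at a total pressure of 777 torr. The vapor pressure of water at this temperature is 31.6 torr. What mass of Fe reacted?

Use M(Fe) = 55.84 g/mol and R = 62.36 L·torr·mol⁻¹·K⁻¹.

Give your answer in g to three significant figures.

P(H2) = 777 − 31.6 = 745.4 torr
n(H2) = PV/RT = (745.4 × 0.1390) / (62.36 × 303.05) = 0.005483 mol
n(Fe) = (1/1) × 0.005483 = 0.005483 mol
m(Fe) = 0.005483 × 55.84 = 0.3062 g

0.306 g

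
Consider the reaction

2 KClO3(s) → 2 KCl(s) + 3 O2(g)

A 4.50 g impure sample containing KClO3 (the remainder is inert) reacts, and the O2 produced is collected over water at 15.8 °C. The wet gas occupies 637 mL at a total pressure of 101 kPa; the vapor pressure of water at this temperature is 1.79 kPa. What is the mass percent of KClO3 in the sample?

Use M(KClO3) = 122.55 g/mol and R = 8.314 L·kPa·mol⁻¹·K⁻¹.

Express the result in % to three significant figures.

P(O2) = 101 − 1.79 = 99.21 kPa
n(O2) = PV/RT = (99.21 × 0.6370) / (8.314 × 288.95) = 0.02631 mol
n(KClO3) = (2/3) × 0.02631 = 0.01754 mol
m(KClO3) = 0.01754 × 122.55 = 2.150 g
%KClO3 = 2.150 / 4.50 × 100 = 47.78%

47.8 %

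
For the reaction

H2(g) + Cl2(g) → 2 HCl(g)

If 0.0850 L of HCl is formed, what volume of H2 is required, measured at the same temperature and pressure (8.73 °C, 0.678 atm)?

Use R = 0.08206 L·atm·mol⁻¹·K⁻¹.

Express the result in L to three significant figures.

0.0425 L

At constant T and P, gas volumes are in the mole ratio: V(H2) = (1/2) × 0.0850 = 0.04250 L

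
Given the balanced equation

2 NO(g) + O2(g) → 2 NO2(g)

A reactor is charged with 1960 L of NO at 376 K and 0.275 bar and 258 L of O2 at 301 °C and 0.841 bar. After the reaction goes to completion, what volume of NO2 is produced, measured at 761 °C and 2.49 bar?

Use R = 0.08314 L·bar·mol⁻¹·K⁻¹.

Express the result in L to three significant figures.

n(NO) = PV/RT = (0.275 × 1960) / (0.08314 × 376) = 17.24 mol
n(O2) = PV/RT = (0.841 × 258) / (0.08314 × 574.15) = 4.545 mol
For 17.24 mol NO, stoichiometry requires (1/2) × 17.24 = 8.620 mol O2; 4.545 mol is available, so O2 is limiting.
n(NO2) = (2/1) × 4.545 = 9.090 mol
V(NO2) = nRT/P = 9.090 × 0.08314 × 1034.15 / 2.49 = 313.9 L

314 L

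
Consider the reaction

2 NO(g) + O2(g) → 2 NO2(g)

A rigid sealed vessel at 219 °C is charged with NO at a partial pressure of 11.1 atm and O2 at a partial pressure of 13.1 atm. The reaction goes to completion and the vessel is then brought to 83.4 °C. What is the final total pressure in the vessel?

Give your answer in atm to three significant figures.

13.5 atm

Because the vessel is rigid and T is held at 219 °C, work the stoichiometry in partial pressures (P_i = n_iRT/V).
P(O2) required for 11.1 atm of NO = (1/2) × 11.1 = 5.550 atm; available 13.1 atm, so NO is limiting.
P(O2) remaining = 13.1 − (1/2) × 11.1 = 7.550 atm
P(gaseous products) = (2)/2 × 11.1 = 11.10 atm
P_total at 219 °C = 7.550 + 11.10 = 18.65 atm
Scaling to 83.4 °C: P = 18.65 × 356.55/492.15 = 13.51 atm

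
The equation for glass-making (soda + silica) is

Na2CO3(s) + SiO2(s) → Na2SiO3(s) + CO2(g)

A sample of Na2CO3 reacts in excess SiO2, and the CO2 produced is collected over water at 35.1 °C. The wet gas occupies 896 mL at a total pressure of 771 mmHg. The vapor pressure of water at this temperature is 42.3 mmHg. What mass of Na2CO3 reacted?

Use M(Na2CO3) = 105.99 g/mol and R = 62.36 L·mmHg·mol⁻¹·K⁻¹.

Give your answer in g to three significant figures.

3.60 g

P(CO2) = 771 − 42.3 = 728.7 mmHg
n(CO2) = PV/RT = (728.7 × 0.8960) / (62.36 × 308.25) = 0.03397 mol
n(Na2CO3) = (1/1) × 0.03397 = 0.03397 mol
m(Na2CO3) = 0.03397 × 105.99 = 3.600 g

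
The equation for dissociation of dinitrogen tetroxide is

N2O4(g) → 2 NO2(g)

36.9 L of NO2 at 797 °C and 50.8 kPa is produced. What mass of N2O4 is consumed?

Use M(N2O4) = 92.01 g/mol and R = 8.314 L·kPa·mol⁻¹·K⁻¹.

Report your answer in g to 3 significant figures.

9.69 g

n(NO2) = PV/RT = (50.8 × 36.9) / (8.314 × 1070.15) = 0.2107 mol
n(N2O4) = (1/2) × 0.2107 = 0.1053 mol
m(N2O4) = 0.1053 × 92.01 = 9.689 g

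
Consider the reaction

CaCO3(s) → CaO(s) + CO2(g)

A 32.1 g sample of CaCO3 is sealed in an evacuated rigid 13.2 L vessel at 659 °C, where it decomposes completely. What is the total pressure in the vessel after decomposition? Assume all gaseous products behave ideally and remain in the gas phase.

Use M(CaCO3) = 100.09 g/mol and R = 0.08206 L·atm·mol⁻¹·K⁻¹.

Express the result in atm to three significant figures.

1.86 atm

n(CaCO3) = 32.1 / 100.09 = 0.3207 mol
n(gas produced) = (1/1) × 0.3207 = 0.3207 mol
P = nRT/V = 0.3207 × 0.08206 × 932.15 / 13.2 = 1.858 atm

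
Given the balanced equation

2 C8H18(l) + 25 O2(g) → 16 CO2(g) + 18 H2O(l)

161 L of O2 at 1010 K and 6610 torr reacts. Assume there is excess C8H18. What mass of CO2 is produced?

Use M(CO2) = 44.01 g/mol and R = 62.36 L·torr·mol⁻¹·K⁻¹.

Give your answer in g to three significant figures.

n(O2) = PV/RT = (6610 × 161) / (62.36 × 1010) = 16.90 mol
n(CO2) = (16/25) × 16.90 = 10.82 mol
m(CO2) = 10.82 × 44.01 = 476.2 g

476 g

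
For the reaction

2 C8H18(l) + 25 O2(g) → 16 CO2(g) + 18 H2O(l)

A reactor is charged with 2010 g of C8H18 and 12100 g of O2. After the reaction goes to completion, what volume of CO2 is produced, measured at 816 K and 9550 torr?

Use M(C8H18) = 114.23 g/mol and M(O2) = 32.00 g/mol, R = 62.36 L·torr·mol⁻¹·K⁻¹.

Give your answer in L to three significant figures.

n(C8H18) = 2010 / 114.23 = 17.60 mol
n(O2) = 12100 / 32.00 = 378.1 mol
For 17.60 mol C8H18, stoichiometry requires (25/2) × 17.60 = 220.0 mol O2; 378.1 mol is available, so C8H18 is limiting.
n(CO2) = (16/2) × 17.60 = 140.8 mol
V(CO2) = nRT/P = 140.8 × 62.36 × 816 / 9550 = 750.2 L

750 L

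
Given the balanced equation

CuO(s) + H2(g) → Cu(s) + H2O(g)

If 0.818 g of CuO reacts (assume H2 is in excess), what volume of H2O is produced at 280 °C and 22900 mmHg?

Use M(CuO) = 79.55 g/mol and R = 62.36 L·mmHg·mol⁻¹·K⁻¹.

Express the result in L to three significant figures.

0.0155 L

n(CuO) = 0.8180 / 79.55 = 0.01028 mol
n(H2O) = (1/1) × 0.01028 = 0.01028 mol
V = nRT/P = 0.01028 × 62.36 × 553.15 / 22900 = 0.01548 L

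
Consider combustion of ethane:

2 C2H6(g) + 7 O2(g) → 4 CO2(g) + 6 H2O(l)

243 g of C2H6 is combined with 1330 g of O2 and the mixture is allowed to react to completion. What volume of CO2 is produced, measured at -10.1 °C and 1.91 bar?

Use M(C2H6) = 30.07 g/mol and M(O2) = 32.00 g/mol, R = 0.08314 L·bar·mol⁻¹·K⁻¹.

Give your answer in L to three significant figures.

185 L

n(C2H6) = 243 / 30.07 = 8.081 mol
n(O2) = 1330 / 32.00 = 41.56 mol
For 8.081 mol C2H6, stoichiometry requires (7/2) × 8.081 = 28.28 mol O2; 41.56 mol is available, so C2H6 is limiting.
n(CO2) = (4/2) × 8.081 = 16.16 mol
V(CO2) = nRT/P = 16.16 × 0.08314 × 263.05 / 1.91 = 185.0 L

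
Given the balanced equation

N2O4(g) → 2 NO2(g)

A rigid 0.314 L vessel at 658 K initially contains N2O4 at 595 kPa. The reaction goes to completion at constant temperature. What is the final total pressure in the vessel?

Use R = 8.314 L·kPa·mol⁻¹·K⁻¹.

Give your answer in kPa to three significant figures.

At constant T and V, P ∝ n(gas): 1 mol gas → 2 mol gas.
P_final = (2/1) × 595 = 1190 kPa

1190 kPa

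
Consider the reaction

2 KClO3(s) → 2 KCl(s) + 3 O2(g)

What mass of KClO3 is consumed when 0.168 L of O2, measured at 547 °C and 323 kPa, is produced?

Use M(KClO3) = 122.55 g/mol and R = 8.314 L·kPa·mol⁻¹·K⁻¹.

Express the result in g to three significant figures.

n(O2) = PV/RT = (323 × 0.168) / (8.314 × 820.15) = 0.007958 mol
n(KClO3) = (2/3) × 0.007958 = 0.005305 mol
m(KClO3) = 0.005305 × 122.55 = 0.6501 g

0.650 g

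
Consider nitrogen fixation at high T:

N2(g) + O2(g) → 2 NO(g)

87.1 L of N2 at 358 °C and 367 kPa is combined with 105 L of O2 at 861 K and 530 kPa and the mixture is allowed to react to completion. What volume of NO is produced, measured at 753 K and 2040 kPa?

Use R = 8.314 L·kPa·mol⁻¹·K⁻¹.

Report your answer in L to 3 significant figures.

n(N2) = PV/RT = (367 × 87.1) / (8.314 × 631.15) = 6.092 mol
n(O2) = PV/RT = (530 × 105) / (8.314 × 861) = 7.774 mol
For 6.092 mol N2, stoichiometry requires (1/1) × 6.092 = 6.092 mol O2; 7.774 mol is available, so N2 is limiting.
n(NO) = (2/1) × 6.092 = 12.18 mol
V(NO) = nRT/P = 12.18 × 8.314 × 753 / 2040 = 37.38 L

37.4 L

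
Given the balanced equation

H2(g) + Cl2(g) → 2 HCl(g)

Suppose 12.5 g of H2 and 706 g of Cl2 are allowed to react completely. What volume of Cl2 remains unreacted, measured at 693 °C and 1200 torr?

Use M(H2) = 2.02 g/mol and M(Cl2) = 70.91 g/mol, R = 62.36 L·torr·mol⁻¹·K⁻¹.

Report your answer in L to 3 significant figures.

189 L

n(H2) = 12.5 / 2.02 = 6.188 mol
n(Cl2) = 706 / 70.91 = 9.956 mol
For 6.188 mol H2, stoichiometry requires (1/1) × 6.188 = 6.188 mol Cl2; 9.956 mol is available, so H2 is limiting.
n(Cl2) consumed = (1/1) × 6.188 = 6.188 mol; remaining = 9.956 − 6.188 = 3.768 mol
V(Cl2) = nRT/P = 3.768 × 62.36 × 966.15 / 1200 = 189.2 L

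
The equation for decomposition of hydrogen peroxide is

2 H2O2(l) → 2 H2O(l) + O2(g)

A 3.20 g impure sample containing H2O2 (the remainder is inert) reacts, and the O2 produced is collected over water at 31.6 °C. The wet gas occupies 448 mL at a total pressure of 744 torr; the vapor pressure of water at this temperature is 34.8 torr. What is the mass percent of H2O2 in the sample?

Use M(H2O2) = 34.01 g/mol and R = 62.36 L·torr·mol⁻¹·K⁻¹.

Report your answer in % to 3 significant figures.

35.5 %

P(O2) = 744 − 34.8 = 709.2 torr
n(O2) = PV/RT = (709.2 × 0.4480) / (62.36 × 304.75) = 0.01672 mol
n(H2O2) = (2/1) × 0.01672 = 0.03344 mol
m(H2O2) = 0.03344 × 34.01 = 1.137 g
%H2O2 = 1.137 / 3.20 × 100 = 35.53%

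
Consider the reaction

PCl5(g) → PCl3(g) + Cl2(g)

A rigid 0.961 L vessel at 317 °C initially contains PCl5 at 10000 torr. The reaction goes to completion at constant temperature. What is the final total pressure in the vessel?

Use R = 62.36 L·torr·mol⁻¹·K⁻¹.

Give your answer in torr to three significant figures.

Rigid vessel, constant T ⇒ P scales with total gas moles (1 → 2).
P_final = (2/1) × 10000 = 20000 torr

20000 torr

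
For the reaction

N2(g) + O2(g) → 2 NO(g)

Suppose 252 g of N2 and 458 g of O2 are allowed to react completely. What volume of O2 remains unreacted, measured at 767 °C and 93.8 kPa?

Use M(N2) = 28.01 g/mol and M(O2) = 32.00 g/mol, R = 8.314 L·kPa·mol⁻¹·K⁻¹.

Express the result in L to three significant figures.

490 L

n(N2) = 252 / 28.01 = 8.997 mol
n(O2) = 458 / 32.00 = 14.31 mol
For 8.997 mol N2, stoichiometry requires (1/1) × 8.997 = 8.997 mol O2; 14.31 mol is available, so N2 is limiting.
n(O2) consumed = (1/1) × 8.997 = 8.997 mol; remaining = 14.31 − 8.997 = 5.313 mol
V(O2) = nRT/P = 5.313 × 8.314 × 1040.15 / 93.8 = 489.8 L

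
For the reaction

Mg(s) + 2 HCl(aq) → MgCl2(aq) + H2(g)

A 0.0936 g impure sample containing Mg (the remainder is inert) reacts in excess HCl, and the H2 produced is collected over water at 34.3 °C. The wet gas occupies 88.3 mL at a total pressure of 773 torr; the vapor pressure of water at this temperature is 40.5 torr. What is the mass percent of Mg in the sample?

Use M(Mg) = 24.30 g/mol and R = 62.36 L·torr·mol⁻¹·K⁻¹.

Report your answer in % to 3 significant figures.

P(H2) = 773 − 40.5 = 732.5 torr
n(H2) = PV/RT = (732.5 × 0.08830) / (62.36 × 307.45) = 0.003374 mol
n(Mg) = (1/1) × 0.003374 = 0.003374 mol
m(Mg) = 0.003374 × 24.30 = 0.08199 g
%Mg = 0.08199 / 0.0936 × 100 = 87.60%

87.6 %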